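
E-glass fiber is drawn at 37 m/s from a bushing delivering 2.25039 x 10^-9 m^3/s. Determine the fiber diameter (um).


Cross-sectional area from continuity:
  A = Q / v = 2.25039 x 10^-9 / 37 = 6.082135 x 10^-11 m^2
Diameter from circular cross-section:
  d = sqrt(4A / pi) * 10^6 (m -> um)
  d = sqrt(4 * 6.082135 x 10^-11 / pi) * 10^6 = 8.8 um

8.8 um


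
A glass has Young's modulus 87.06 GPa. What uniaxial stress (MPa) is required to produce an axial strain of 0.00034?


Rearrange E = sigma / epsilon:
  sigma = E * epsilon
  E (MPa) = 87.06 * 1000 = 87060
  sigma = 87060 * 0.00034 = 29.6 MPa

29.6 MPa


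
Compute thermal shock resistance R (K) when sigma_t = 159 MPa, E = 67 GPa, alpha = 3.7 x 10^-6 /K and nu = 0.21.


Thermal shock resistance: R = sigma * (1 - nu) / (E * alpha)
  Numerator = 159 * (1 - 0.21) = 125.61
  Denominator = 67 * 1000 * (3.7 x 10^-6) = 0.2479
  R = 125.61 / 0.2479 = 506.7 K

506.7 K


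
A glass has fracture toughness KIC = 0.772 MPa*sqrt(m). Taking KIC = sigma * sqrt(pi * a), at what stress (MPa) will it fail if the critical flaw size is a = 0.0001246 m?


Rearrange KIC = sigma * sqrt(pi * a):
  sigma = KIC / sqrt(pi * a)
  sqrt(pi * 0.0001246) = 0.019785
  sigma = 0.772 / 0.019785 = 39.02 MPa

39.02 MPa


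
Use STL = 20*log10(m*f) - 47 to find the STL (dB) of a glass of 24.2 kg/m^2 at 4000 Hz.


Mass law: STL = 20 * log10(m * f) - 47
  m * f = 24.2 * 4000 = 96800
  log10(96800) = 4.98588
  STL = 20 * 4.98588 - 47 = 99.7176 - 47 = 52.7 dB

52.7 dB


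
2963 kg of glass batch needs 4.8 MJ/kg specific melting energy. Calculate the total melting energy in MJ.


Total energy = mass * specific energy
  E = 2963 * 4.8 = 14222.4 MJ

14222.4 MJ


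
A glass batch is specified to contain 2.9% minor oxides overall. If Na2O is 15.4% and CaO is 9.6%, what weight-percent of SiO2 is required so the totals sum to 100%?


Known pieces sum to 100%:
  SiO2 = 100 - (others + Na2O + CaO)
  SiO2 = 100 - (2.9 + 15.4 + 9.6) = 72.1%

72.1%


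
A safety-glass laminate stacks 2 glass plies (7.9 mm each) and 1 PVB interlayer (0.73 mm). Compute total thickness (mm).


Total thickness = glass contribution + PVB contribution
  Glass: 2 * 7.9 = 15.8 mm
  PVB: 1 * 0.73 = 0.73 mm
  Total = 15.8 + 0.73 = 16.53 mm

16.53 mm


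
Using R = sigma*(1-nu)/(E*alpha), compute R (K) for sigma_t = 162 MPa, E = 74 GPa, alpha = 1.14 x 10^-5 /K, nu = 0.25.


Thermal shock resistance: R = sigma * (1 - nu) / (E * alpha)
  Numerator = 162 * (1 - 0.25) = 121.5
  Denominator = 74 * 1000 * (1.14 x 10^-5) = 0.8436
  R = 121.5 / 0.8436 = 144.0 K

144.0 K


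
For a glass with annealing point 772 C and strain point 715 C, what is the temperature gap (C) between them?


Gap = T_anneal - T_strain:
  gap = 772 - 715 = 57 C

57 C


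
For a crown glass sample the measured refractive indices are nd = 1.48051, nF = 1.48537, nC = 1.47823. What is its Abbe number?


Abbe number formula: Vd = (nd - 1) / (nF - nC)
  nd - 1 = 1.48051 - 1 = 0.48051
  nF - nC = 1.48537 - 1.47823 = 0.00714
  Vd = 0.48051 / 0.00714 = 67.3

67.3


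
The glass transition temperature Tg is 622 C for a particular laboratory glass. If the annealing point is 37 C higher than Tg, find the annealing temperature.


The annealing temperature is Tg plus the offset:
  T_anneal = 622 + 37 = 659 C

659 C


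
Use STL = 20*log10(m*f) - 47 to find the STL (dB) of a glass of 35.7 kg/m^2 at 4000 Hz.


Mass law: STL = 20 * log10(m * f) - 47
  m * f = 35.7 * 4000 = 142800
  log10(142800) = 5.15473
  STL = 20 * 5.15473 - 47 = 103.0946 - 47 = 56.1 dB

56.1 dB


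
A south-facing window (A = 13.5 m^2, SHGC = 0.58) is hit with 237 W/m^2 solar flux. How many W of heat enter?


Solar heat gain: Q = Area * SHGC * Irradiance
  Q = 13.5 * 0.58 * 237 = 1855.7 W

1855.7 W


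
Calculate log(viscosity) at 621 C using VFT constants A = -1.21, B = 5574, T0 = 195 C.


VFT equation: log(eta) = A + B / (T - T0)
  T - T0 = 621 - 195 = 426
  B / (T - T0) = 5574 / 426 = 13.085
  log(eta) = -1.21 + 13.085 = 11.875

11.875


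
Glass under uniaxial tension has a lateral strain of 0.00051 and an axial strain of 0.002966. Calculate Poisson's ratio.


Poisson's ratio: nu = lateral strain / axial strain
  nu = 0.00051 / 0.002966 = 0.1719

0.1719


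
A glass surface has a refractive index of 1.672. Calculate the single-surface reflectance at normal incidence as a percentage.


Fresnel reflectance at normal incidence:
  R = ((n - 1)/(n + 1))^2
  (n - 1)/(n + 1) = (1.672 - 1)/(1.672 + 1) = 0.251497
  R = 0.251497^2 = 0.0632507
  R(%) = 0.0632507 * 100 = 6.325%

6.325%


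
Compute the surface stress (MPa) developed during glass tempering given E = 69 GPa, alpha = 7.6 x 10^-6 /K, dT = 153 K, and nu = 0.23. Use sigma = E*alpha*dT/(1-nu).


Tempering stress: sigma = E * alpha * dT / (1 - nu)
  E (MPa) = 69 * 1000 = 69000
  Numerator = 69000 * (7.6 x 10^-6) * 153 = 80.2332
  Denominator = 1 - 0.23 = 0.77
  sigma = 80.2332 / 0.77 = 104.2 MPa

104.2 MPa


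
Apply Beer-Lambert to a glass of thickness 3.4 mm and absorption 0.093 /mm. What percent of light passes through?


Beer-Lambert law: T = exp(-alpha * thickness)
  exponent = -0.093 * 3.4 = -0.3162
  T = exp(-0.3162) = 0.7289
  Percentage = 0.7289 * 100 = 72.89%

72.89%


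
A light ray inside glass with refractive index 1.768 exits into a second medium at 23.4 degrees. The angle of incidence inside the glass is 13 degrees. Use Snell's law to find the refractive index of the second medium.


Apply Snell's law: n1 * sin(theta1) = n2 * sin(theta2)
  n2 = n1 * sin(theta1) / sin(theta2)
  sin(13) = 0.224951
  sin(23.4) = 0.397148
  n2 = 1.768 * 0.224951 / 0.397148 = 1.0014

1.0014


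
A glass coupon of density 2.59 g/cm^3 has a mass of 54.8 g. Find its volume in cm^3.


Rearrange rho = m / V:
  V = m / rho
  V = 54.8 / 2.59 = 21.158 cm^3

21.158 cm^3


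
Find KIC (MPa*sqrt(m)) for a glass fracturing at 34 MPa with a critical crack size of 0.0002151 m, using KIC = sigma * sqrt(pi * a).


Fracture toughness: KIC = sigma * sqrt(pi * a)
  pi * a = pi * 0.0002151 = 0.000675757
  sqrt(pi * a) = 0.025995
  KIC = 34 * 0.025995 = 0.884 MPa*sqrt(m)

0.884 MPa*sqrt(m)


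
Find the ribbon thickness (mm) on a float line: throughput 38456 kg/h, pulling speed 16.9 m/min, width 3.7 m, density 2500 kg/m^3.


Ribbon cross-section from mass balance:
  Volume rate = throughput / density = 38456 / 2500 = 15.3824 m^3/h
  thickness = volume rate / (speed * 60 * width), i.e.
  thickness = throughput / (60 * speed * width * density) * 1000
  thickness = 38456 / (60 * 16.9 * 3.7 * 2500) * 1000 = 4.1 mm

4.1 mm


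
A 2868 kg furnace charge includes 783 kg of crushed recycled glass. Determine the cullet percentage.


Cullet ratio = (cullet mass / total batch mass) * 100
  Ratio = 783 / 2868 * 100 = 27.3%

27.3%


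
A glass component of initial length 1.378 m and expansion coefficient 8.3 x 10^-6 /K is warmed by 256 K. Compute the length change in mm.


Thermal expansion formula: dL = alpha * L0 * dT
  dL = (8.3 x 10^-6) * 1.378 * 256 = 0.00292797 m
Convert to mm: 0.00292797 * 1000 = 2.928 mm

2.928 mm


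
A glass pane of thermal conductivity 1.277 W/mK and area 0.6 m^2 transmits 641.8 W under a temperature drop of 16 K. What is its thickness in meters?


Fourier's law: t = k * A * dT / Q
  t = 1.277 * 0.6 * 16 / 641.8
  t = 12.2592 / 641.8 = 0.0191 m

0.0191 m


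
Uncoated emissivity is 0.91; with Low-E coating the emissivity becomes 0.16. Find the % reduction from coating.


Percentage reduction = (1 - coated/uncoated) * 100
  Ratio = 0.16 / 0.91 = 0.1758
  Reduction = (1 - 0.1758) * 100 = 82.4%

82.4%


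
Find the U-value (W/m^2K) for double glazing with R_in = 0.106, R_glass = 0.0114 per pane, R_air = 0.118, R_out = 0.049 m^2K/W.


Total thermal resistance (series):
  R_total = R_in + R_glass + R_air + R_glass + R_out
  R_total = 0.106 + 0.0114 + 0.118 + 0.0114 + 0.049 = 0.2958 m^2K/W
U-value = 1 / R_total = 1 / 0.2958 = 3.381 W/m^2K

3.381 W/m^2K


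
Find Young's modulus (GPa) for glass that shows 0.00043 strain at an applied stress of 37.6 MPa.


Young's modulus: E = stress / strain
  E = 37.6 MPa / 0.00043 = 87441.86 MPa
Convert to GPa: 87441.86 / 1000 = 87.44 GPa

87.44 GPa


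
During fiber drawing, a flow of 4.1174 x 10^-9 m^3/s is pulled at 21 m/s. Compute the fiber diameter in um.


Cross-sectional area from continuity:
  A = Q / v = 4.1174 x 10^-9 / 21 = 1.960667 x 10^-10 m^2
Diameter from circular cross-section:
  d = sqrt(4A / pi) * 10^6 (m -> um)
  d = sqrt(4 * 1.960667 x 10^-10 / pi) * 10^6 = 15.8 um

15.8 um


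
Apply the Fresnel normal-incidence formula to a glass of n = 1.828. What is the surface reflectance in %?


Fresnel reflectance at normal incidence:
  R = ((n - 1)/(n + 1))^2
  (n - 1)/(n + 1) = (1.828 - 1)/(1.828 + 1) = 0.292786
  R = 0.292786^2 = 0.0857236
  R(%) = 0.0857236 * 100 = 8.572%

8.572%


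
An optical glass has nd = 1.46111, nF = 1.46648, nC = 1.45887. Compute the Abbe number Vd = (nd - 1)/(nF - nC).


Abbe number formula: Vd = (nd - 1) / (nF - nC)
  nd - 1 = 1.46111 - 1 = 0.46111
  nF - nC = 1.46648 - 1.45887 = 0.00761
  Vd = 0.46111 / 0.00761 = 60.59

60.59


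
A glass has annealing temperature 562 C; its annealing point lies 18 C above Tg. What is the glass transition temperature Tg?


Rearrange T_anneal = Tg + offset for Tg:
  Tg = T_anneal - offset = 562 - 18 = 544 C

544 C


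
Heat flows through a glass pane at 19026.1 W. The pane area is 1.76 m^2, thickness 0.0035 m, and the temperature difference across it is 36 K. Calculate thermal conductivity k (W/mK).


Fourier's law rearranged: k = Q * t / (A * dT)
  Numerator = 19026.1 * 0.0035 = 66.59135
  Denominator = 1.76 * 36 = 63.36
  k = 66.59135 / 63.36 = 1.051 W/mK

1.051 W/mK


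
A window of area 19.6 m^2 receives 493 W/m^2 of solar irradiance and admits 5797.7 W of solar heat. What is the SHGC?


Rearrange Q = Area * SHGC * Irradiance:
  SHGC = Q / (Area * Irradiance)
  SHGC = 5797.7 / (19.6 * 493) = 0.6

0.6


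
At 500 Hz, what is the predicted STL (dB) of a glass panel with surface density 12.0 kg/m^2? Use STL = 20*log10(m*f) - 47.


Mass law: STL = 20 * log10(m * f) - 47
  m * f = 12.0 * 500 = 6000
  log10(6000) = 3.77815
  STL = 20 * 3.77815 - 47 = 75.563 - 47 = 28.6 dB

28.6 dB


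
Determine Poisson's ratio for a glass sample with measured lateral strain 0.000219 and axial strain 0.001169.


Poisson's ratio: nu = lateral strain / axial strain
  nu = 0.000219 / 0.001169 = 0.1873

0.1873


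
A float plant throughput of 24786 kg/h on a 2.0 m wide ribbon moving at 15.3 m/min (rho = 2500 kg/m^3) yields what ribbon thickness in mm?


Ribbon cross-section from mass balance:
  Volume rate = throughput / density = 24786 / 2500 = 9.9144 m^3/h
  thickness = volume rate / (speed * 60 * width), i.e.
  thickness = throughput / (60 * speed * width * density) * 1000
  thickness = 24786 / (60 * 15.3 * 2.0 * 2500) * 1000 = 5.4 mm

5.4 mm


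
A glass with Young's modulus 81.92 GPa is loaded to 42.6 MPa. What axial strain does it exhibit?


Rearrange E = sigma / epsilon:
  epsilon = sigma / E
  E (MPa) = 81.92 * 1000 = 81920
  epsilon = 42.6 / 81920 = 0.00052

0.00052


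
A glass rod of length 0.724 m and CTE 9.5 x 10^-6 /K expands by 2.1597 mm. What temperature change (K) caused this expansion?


Rearrange dL = alpha * L0 * dT for dT:
  dT = dL / (alpha * L0)
  dL (m) = 2.1597 / 1000 = 0.0021597
  dT = 0.0021597 / ((9.5 x 10^-6) * 0.724) = 314.0 K

314.0 K


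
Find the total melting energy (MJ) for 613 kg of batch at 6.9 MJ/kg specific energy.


Total energy = mass * specific energy
  E = 613 * 6.9 = 4229.7 MJ

4229.7 MJ


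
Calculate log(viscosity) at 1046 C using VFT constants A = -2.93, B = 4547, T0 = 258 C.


VFT equation: log(eta) = A + B / (T - T0)
  T - T0 = 1046 - 258 = 788
  B / (T - T0) = 4547 / 788 = 5.77
  log(eta) = -2.93 + 5.77 = 2.84

2.84


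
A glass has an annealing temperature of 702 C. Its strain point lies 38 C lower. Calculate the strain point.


Strain point = annealing point - difference:
  T_strain = 702 - 38 = 664 C

664 C


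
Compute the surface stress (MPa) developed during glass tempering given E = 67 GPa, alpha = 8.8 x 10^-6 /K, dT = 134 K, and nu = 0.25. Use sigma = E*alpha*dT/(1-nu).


Tempering stress: sigma = E * alpha * dT / (1 - nu)
  E (MPa) = 67 * 1000 = 67000
  Numerator = 67000 * (8.8 x 10^-6) * 134 = 79.0064
  Denominator = 1 - 0.25 = 0.75
  sigma = 79.0064 / 0.75 = 105.3 MPa

105.3 MPa


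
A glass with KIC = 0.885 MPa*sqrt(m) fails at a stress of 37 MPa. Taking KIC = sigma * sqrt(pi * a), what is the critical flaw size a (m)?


Rearrange KIC = sigma * sqrt(pi * a):
  sqrt(pi * a) = KIC / sigma
  sqrt(pi * a) = 0.885 / 37 = 0.023919
  a = (KIC / sigma)^2 / pi
  a = 0.023919^2 / pi = 0.0001821 m

0.0001821 m


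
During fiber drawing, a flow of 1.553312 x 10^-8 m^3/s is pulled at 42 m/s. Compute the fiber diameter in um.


Cross-sectional area from continuity:
  A = Q / v = 1.553312 x 10^-8 / 42 = 3.698362 x 10^-10 m^2
Diameter from circular cross-section:
  d = sqrt(4A / pi) * 10^6 (m -> um)
  d = sqrt(4 * 3.698362 x 10^-10 / pi) * 10^6 = 21.7 um

21.7 um


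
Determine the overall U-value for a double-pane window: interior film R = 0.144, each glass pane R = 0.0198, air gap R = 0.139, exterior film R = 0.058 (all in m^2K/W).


Total thermal resistance (series):
  R_total = R_in + R_glass + R_air + R_glass + R_out
  R_total = 0.144 + 0.0198 + 0.139 + 0.0198 + 0.058 = 0.3806 m^2K/W
U-value = 1 / R_total = 1 / 0.3806 = 2.627 W/m^2K

2.627 W/m^2K


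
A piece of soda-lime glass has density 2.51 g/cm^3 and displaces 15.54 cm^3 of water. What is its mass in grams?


Rearrange rho = m / V:
  m = rho * V
  m = 2.51 * 15.54 = 39.005 g

39.005 g


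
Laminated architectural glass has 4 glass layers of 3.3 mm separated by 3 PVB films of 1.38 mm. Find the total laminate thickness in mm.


Total thickness = glass contribution + PVB contribution
  Glass: 4 * 3.3 = 13.2 mm
  PVB: 3 * 1.38 = 4.14 mm
  Total = 13.2 + 4.14 = 17.34 mm

17.34 mm


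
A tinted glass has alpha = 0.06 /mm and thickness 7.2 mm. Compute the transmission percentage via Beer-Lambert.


Beer-Lambert law: T = exp(-alpha * thickness)
  exponent = -0.06 * 7.2 = -0.432
  T = exp(-0.432) = 0.6492
  Percentage = 0.6492 * 100 = 64.92%

64.92%


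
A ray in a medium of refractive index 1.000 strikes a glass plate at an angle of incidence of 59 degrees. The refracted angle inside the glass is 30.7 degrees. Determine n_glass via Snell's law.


Apply Snell's law: n1 * sin(theta1) = n2 * sin(theta2)
  n2 = n1 * sin(theta1) / sin(theta2)
  sin(59) = 0.857167
  sin(30.7) = 0.510543
  n2 = 1.000 * 0.857167 / 0.510543 = 1.6789

1.6789


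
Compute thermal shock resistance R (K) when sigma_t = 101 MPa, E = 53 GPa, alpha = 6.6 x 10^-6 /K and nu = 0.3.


Thermal shock resistance: R = sigma * (1 - nu) / (E * alpha)
  Numerator = 101 * (1 - 0.3) = 70.7
  Denominator = 53 * 1000 * (6.6 x 10^-6) = 0.3498
  R = 70.7 / 0.3498 = 202.1 K

202.1 K


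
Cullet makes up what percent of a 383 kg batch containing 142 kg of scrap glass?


Cullet ratio = (cullet mass / total batch mass) * 100
  Ratio = 142 / 383 * 100 = 37.08%

37.08%


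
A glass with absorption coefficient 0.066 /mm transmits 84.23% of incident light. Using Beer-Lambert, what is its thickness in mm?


Rearrange T = exp(-alpha * thickness):
  thickness = -ln(T) / alpha
  T = 84.23/100 = 0.8423
  ln(T) = -0.17162
  -ln(T) = 0.17162
  thickness = 0.17162 / 0.066 = 2.6 mm

2.6 mm


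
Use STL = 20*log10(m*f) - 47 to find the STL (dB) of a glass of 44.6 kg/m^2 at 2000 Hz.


Mass law: STL = 20 * log10(m * f) - 47
  m * f = 44.6 * 2000 = 89200
  log10(89200) = 4.95036
  STL = 20 * 4.95036 - 47 = 99.0072 - 47 = 52.0 dB

52.0 dB


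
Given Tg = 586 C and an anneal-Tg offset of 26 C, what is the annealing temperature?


The annealing temperature is Tg plus the offset:
  T_anneal = 586 + 26 = 612 C

612 C


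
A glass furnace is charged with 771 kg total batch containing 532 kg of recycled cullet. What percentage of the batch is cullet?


Cullet ratio = (cullet mass / total batch mass) * 100
  Ratio = 532 / 771 * 100 = 69.0%

69.0%


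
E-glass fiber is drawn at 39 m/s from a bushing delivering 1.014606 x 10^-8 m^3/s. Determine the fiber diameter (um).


Cross-sectional area from continuity:
  A = Q / v = 1.014606 x 10^-8 / 39 = 2.601554 x 10^-10 m^2
Diameter from circular cross-section:
  d = sqrt(4A / pi) * 10^6 (m -> um)
  d = sqrt(4 * 2.601554 x 10^-10 / pi) * 10^6 = 18.2 um

18.2 um


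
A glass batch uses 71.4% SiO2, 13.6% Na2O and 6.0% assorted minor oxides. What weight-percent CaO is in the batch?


Pieces sum to 100%:
  CaO = 100 - (SiO2 + Na2O + others)
  CaO = 100 - (71.4 + 13.6 + 6.0) = 9.0%

9.0%


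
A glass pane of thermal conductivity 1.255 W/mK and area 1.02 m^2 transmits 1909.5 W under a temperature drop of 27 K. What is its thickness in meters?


Fourier's law: t = k * A * dT / Q
  t = 1.255 * 1.02 * 27 / 1909.5
  t = 34.5627 / 1909.5 = 0.0181 m

0.0181 m


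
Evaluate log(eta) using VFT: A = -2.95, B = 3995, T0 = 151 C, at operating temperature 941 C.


VFT equation: log(eta) = A + B / (T - T0)
  T - T0 = 941 - 151 = 790
  B / (T - T0) = 3995 / 790 = 5.057
  log(eta) = -2.95 + 5.057 = 2.107

2.107


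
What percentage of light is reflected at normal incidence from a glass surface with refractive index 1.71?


Fresnel reflectance at normal incidence:
  R = ((n - 1)/(n + 1))^2
  (n - 1)/(n + 1) = (1.71 - 1)/(1.71 + 1) = 0.261993
  R = 0.261993^2 = 0.0686403
  R(%) = 0.0686403 * 100 = 6.864%

6.864%


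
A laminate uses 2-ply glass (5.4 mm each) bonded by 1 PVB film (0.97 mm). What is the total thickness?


Total thickness = glass contribution + PVB contribution
  Glass: 2 * 5.4 = 10.8 mm
  PVB: 1 * 0.97 = 0.97 mm
  Total = 10.8 + 0.97 = 11.77 mm

11.77 mm


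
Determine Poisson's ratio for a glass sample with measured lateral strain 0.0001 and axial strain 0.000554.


Poisson's ratio: nu = lateral strain / axial strain
  nu = 0.0001 / 0.000554 = 0.1805

0.1805


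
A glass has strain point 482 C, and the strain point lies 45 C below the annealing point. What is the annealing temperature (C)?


T_anneal = T_strain + gap:
  T_anneal = 482 + 45 = 527 C

527 C


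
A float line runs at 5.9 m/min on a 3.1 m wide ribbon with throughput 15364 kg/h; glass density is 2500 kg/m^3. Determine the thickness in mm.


Ribbon cross-section from mass balance:
  Volume rate = throughput / density = 15364 / 2500 = 6.1456 m^3/h
  thickness = volume rate / (speed * 60 * width), i.e.
  thickness = throughput / (60 * speed * width * density) * 1000
  thickness = 15364 / (60 * 5.9 * 3.1 * 2500) * 1000 = 5.6 mm

5.6 mm


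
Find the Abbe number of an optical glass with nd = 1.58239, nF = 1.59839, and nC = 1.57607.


Abbe number formula: Vd = (nd - 1) / (nF - nC)
  nd - 1 = 1.58239 - 1 = 0.58239
  nF - nC = 1.59839 - 1.57607 = 0.02232
  Vd = 0.58239 / 0.02232 = 26.09

26.09


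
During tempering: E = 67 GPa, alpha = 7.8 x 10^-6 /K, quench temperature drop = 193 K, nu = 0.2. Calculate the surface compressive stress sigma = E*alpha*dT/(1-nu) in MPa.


Tempering stress: sigma = E * alpha * dT / (1 - nu)
  E (MPa) = 67 * 1000 = 67000
  Numerator = 67000 * (7.8 x 10^-6) * 193 = 100.8618
  Denominator = 1 - 0.2 = 0.8
  sigma = 100.8618 / 0.8 = 126.1 MPa

126.1 MPa


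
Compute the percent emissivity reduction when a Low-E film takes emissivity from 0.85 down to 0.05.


Percentage reduction = (1 - coated/uncoated) * 100
  Ratio = 0.05 / 0.85 = 0.0588
  Reduction = (1 - 0.0588) * 100 = 94.1%

94.1%


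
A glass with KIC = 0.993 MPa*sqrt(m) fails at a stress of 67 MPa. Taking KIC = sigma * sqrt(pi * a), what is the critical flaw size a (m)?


Rearrange KIC = sigma * sqrt(pi * a):
  sqrt(pi * a) = KIC / sigma
  sqrt(pi * a) = 0.993 / 67 = 0.014821
  a = (KIC / sigma)^2 / pi
  a = 0.014821^2 / pi = 0.0000699 m

0.0000699 m


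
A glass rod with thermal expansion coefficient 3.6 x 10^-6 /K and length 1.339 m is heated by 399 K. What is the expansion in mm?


Thermal expansion formula: dL = alpha * L0 * dT
  dL = (3.6 x 10^-6) * 1.339 * 399 = 0.00192334 m
Convert to mm: 0.00192334 * 1000 = 1.9233 mm

1.9233 mm


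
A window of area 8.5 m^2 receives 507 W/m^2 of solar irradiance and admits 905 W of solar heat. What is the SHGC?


Rearrange Q = Area * SHGC * Irradiance:
  SHGC = Q / (Area * Irradiance)
  SHGC = 905 / (8.5 * 507) = 0.21

0.21


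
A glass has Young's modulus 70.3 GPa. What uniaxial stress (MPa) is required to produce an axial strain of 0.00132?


Rearrange E = sigma / epsilon:
  sigma = E * epsilon
  E (MPa) = 70.3 * 1000 = 70300
  sigma = 70300 * 0.00132 = 92.8 MPa

92.8 MPa


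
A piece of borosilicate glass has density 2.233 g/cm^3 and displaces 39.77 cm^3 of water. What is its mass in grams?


Rearrange rho = m / V:
  m = rho * V
  m = 2.233 * 39.77 = 88.806 g

88.806 g


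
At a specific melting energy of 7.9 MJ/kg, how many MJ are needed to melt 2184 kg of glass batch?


Total energy = mass * specific energy
  E = 2184 * 7.9 = 17253.6 MJ

17253.6 MJ


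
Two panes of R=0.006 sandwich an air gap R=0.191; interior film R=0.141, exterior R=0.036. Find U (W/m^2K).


Total thermal resistance (series):
  R_total = R_in + R_glass + R_air + R_glass + R_out
  R_total = 0.141 + 0.006 + 0.191 + 0.006 + 0.036 = 0.38 m^2K/W
U-value = 1 / R_total = 1 / 0.38 = 2.632 W/m^2K

2.632 W/m^2K


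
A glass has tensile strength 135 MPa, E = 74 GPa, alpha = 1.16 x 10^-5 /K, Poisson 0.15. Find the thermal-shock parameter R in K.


Thermal shock resistance: R = sigma * (1 - nu) / (E * alpha)
  Numerator = 135 * (1 - 0.15) = 114.75
  Denominator = 74 * 1000 * (1.16 x 10^-5) = 0.8584
  R = 114.75 / 0.8584 = 133.7 K

133.7 K


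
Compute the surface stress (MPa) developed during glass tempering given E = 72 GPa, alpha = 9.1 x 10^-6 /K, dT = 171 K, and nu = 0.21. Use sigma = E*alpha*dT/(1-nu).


Tempering stress: sigma = E * alpha * dT / (1 - nu)
  E (MPa) = 72 * 1000 = 72000
  Numerator = 72000 * (9.1 x 10^-6) * 171 = 112.0392
  Denominator = 1 - 0.21 = 0.79
  sigma = 112.0392 / 0.79 = 141.8 MPa

141.8 MPa


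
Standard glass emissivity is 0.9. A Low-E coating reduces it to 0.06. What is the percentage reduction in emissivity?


Percentage reduction = (1 - coated/uncoated) * 100
  Ratio = 0.06 / 0.9 = 0.0667
  Reduction = (1 - 0.0667) * 100 = 93.3%

93.3%


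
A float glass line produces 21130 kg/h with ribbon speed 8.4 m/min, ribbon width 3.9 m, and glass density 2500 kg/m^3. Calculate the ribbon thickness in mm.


Ribbon cross-section from mass balance:
  Volume rate = throughput / density = 21130 / 2500 = 8.452 m^3/h
  thickness = volume rate / (speed * 60 * width), i.e.
  thickness = throughput / (60 * speed * width * density) * 1000
  thickness = 21130 / (60 * 8.4 * 3.9 * 2500) * 1000 = 4.3 mm

4.3 mm


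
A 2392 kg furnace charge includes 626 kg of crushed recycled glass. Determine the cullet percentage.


Cullet ratio = (cullet mass / total batch mass) * 100
  Ratio = 626 / 2392 * 100 = 26.17%

26.17%


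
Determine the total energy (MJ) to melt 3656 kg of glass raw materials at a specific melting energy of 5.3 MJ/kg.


Total energy = mass * specific energy
  E = 3656 * 5.3 = 19376.8 MJ

19376.8 MJ


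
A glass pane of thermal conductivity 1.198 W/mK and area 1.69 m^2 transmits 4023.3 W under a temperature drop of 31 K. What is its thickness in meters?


Fourier's law: t = k * A * dT / Q
  t = 1.198 * 1.69 * 31 / 4023.3
  t = 62.76322 / 4023.3 = 0.0156 m

0.0156 m


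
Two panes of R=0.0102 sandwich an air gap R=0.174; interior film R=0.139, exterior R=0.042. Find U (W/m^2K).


Total thermal resistance (series):
  R_total = R_in + R_glass + R_air + R_glass + R_out
  R_total = 0.139 + 0.0102 + 0.174 + 0.0102 + 0.042 = 0.3754 m^2K/W
U-value = 1 / R_total = 1 / 0.3754 = 2.664 W/m^2K

2.664 W/m^2K


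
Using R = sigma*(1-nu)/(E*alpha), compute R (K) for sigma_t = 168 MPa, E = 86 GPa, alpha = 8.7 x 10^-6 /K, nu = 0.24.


Thermal shock resistance: R = sigma * (1 - nu) / (E * alpha)
  Numerator = 168 * (1 - 0.24) = 127.68
  Denominator = 86 * 1000 * (8.7 x 10^-6) = 0.7482
  R = 127.68 / 0.7482 = 170.6 K

170.6 K


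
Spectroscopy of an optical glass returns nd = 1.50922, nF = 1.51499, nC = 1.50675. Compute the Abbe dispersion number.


Abbe number formula: Vd = (nd - 1) / (nF - nC)
  nd - 1 = 1.50922 - 1 = 0.50922
  nF - nC = 1.51499 - 1.50675 = 0.00824
  Vd = 0.50922 / 0.00824 = 61.8

61.8


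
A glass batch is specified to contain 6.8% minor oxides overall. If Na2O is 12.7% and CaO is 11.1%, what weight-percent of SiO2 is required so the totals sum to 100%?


Known pieces sum to 100%:
  SiO2 = 100 - (others + Na2O + CaO)
  SiO2 = 100 - (6.8 + 12.7 + 11.1) = 69.4%

69.4%


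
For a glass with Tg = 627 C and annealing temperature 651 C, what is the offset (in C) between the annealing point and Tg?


Offset = T_anneal - Tg:
  offset = 651 - 627 = 24 C

24 C


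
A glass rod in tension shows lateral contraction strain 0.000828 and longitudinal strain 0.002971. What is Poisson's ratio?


Poisson's ratio: nu = lateral strain / axial strain
  nu = 0.000828 / 0.002971 = 0.2787

0.2787


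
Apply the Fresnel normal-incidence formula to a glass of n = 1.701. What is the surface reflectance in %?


Fresnel reflectance at normal incidence:
  R = ((n - 1)/(n + 1))^2
  (n - 1)/(n + 1) = (1.701 - 1)/(1.701 + 1) = 0.259534
  R = 0.259534^2 = 0.0673579
  R(%) = 0.0673579 * 100 = 6.736%

6.736%


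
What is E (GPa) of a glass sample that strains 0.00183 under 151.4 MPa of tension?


Young's modulus: E = stress / strain
  E = 151.4 MPa / 0.00183 = 82732.24 MPa
Convert to GPa: 82732.24 / 1000 = 82.73 GPa

82.73 GPa


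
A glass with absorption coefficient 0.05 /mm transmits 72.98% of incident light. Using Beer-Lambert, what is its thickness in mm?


Rearrange T = exp(-alpha * thickness):
  thickness = -ln(T) / alpha
  T = 72.98/100 = 0.7298
  ln(T) = -0.31498
  -ln(T) = 0.31498
  thickness = 0.31498 / 0.05 = 6.3 mm

6.3 mm


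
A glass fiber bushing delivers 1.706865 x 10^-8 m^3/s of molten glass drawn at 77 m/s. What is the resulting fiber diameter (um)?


Cross-sectional area from continuity:
  A = Q / v = 1.706865 x 10^-8 / 77 = 2.216708 x 10^-10 m^2
Diameter from circular cross-section:
  d = sqrt(4A / pi) * 10^6 (m -> um)
  d = sqrt(4 * 2.216708 x 10^-10 / pi) * 10^6 = 16.8 um

16.8 um


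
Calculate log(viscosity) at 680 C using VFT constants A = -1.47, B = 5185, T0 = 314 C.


VFT equation: log(eta) = A + B / (T - T0)
  T - T0 = 680 - 314 = 366
  B / (T - T0) = 5185 / 366 = 14.167
  log(eta) = -1.47 + 14.167 = 12.697

12.697


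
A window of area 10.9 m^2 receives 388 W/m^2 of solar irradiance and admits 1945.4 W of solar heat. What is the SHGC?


Rearrange Q = Area * SHGC * Irradiance:
  SHGC = Q / (Area * Irradiance)
  SHGC = 1945.4 / (10.9 * 388) = 0.46

0.46


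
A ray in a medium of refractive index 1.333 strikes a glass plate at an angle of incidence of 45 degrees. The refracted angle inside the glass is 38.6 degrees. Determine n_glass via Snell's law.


Apply Snell's law: n1 * sin(theta1) = n2 * sin(theta2)
  n2 = n1 * sin(theta1) / sin(theta2)
  sin(45) = 0.707107
  sin(38.6) = 0.62388
  n2 = 1.333 * 0.707107 / 0.62388 = 1.5108

1.5108


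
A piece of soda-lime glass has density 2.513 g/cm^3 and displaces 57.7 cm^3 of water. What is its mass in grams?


Rearrange rho = m / V:
  m = rho * V
  m = 2.513 * 57.7 = 145.0 g

145.0 g


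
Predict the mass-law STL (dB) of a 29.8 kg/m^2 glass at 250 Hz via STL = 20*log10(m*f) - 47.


Mass law: STL = 20 * log10(m * f) - 47
  m * f = 29.8 * 250 = 7450
  log10(7450) = 3.87216
  STL = 20 * 3.87216 - 47 = 77.4432 - 47 = 30.4 dB

30.4 dB


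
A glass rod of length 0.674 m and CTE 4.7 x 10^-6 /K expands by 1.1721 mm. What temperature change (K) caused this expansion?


Rearrange dL = alpha * L0 * dT for dT:
  dT = dL / (alpha * L0)
  dL (m) = 1.1721 / 1000 = 0.0011721
  dT = 0.0011721 / ((4.7 x 10^-6) * 0.674) = 370.0 K

370.0 K


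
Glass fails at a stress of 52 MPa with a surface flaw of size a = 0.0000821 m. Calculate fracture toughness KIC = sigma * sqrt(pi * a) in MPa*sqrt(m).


Fracture toughness: KIC = sigma * sqrt(pi * a)
  pi * a = pi * 0.0000821 = 0.000257925
  sqrt(pi * a) = 0.01606
  KIC = 52 * 0.01606 = 0.835 MPa*sqrt(m)

0.835 MPa*sqrt(m)


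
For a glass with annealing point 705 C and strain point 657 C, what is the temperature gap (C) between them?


Gap = T_anneal - T_strain:
  gap = 705 - 657 = 48 C

48 C


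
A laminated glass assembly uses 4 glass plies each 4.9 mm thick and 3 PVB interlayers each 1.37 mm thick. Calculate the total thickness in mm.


Total thickness = glass contribution + PVB contribution
  Glass: 4 * 4.9 = 19.6 mm
  PVB: 3 * 1.37 = 4.11 mm
  Total = 19.6 + 4.11 = 23.71 mm

23.71 mm


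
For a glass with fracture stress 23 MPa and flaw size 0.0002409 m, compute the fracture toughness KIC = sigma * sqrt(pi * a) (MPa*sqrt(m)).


Fracture toughness: KIC = sigma * sqrt(pi * a)
  pi * a = pi * 0.0002409 = 0.00075681
  sqrt(pi * a) = 0.02751
  KIC = 23 * 0.02751 = 0.633 MPa*sqrt(m)

0.633 MPa*sqrt(m)


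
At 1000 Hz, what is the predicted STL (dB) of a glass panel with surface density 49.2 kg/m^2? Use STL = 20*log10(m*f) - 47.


Mass law: STL = 20 * log10(m * f) - 47
  m * f = 49.2 * 1000 = 49200
  log10(49200) = 4.69197
  STL = 20 * 4.69197 - 47 = 93.8394 - 47 = 46.8 dB

46.8 dB


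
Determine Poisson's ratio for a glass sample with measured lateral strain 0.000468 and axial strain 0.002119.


Poisson's ratio: nu = lateral strain / axial strain
  nu = 0.000468 / 0.002119 = 0.2209

0.2209


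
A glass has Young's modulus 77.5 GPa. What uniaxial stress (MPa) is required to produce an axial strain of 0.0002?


Rearrange E = sigma / epsilon:
  sigma = E * epsilon
  E (MPa) = 77.5 * 1000 = 77500
  sigma = 77500 * 0.0002 = 15.5 MPa

15.5 MPa


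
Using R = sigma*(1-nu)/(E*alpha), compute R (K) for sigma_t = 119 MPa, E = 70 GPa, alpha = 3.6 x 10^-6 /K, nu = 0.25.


Thermal shock resistance: R = sigma * (1 - nu) / (E * alpha)
  Numerator = 119 * (1 - 0.25) = 89.25
  Denominator = 70 * 1000 * (3.6 x 10^-6) = 0.252
  R = 89.25 / 0.252 = 354.2 K

354.2 K


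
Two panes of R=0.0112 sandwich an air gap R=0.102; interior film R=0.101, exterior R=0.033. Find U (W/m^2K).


Total thermal resistance (series):
  R_total = R_in + R_glass + R_air + R_glass + R_out
  R_total = 0.101 + 0.0112 + 0.102 + 0.0112 + 0.033 = 0.2584 m^2K/W
U-value = 1 / R_total = 1 / 0.2584 = 3.87 W/m^2K

3.87 W/m^2K


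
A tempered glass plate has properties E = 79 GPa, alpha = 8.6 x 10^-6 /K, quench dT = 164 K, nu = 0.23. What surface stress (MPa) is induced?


Tempering stress: sigma = E * alpha * dT / (1 - nu)
  E (MPa) = 79 * 1000 = 79000
  Numerator = 79000 * (8.6 x 10^-6) * 164 = 111.4216
  Denominator = 1 - 0.23 = 0.77
  sigma = 111.4216 / 0.77 = 144.7 MPa

144.7 MPa


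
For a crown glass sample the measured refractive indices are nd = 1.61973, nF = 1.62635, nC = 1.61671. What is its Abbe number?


Abbe number formula: Vd = (nd - 1) / (nF - nC)
  nd - 1 = 1.61973 - 1 = 0.61973
  nF - nC = 1.62635 - 1.61671 = 0.00964
  Vd = 0.61973 / 0.00964 = 64.29

64.29


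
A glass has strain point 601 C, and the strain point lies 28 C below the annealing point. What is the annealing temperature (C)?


T_anneal = T_strain + gap:
  T_anneal = 601 + 28 = 629 C

629 C


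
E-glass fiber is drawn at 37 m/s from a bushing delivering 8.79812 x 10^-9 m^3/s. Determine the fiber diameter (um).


Cross-sectional area from continuity:
  A = Q / v = 8.79812 x 10^-9 / 37 = 2.37787 x 10^-10 m^2
Diameter from circular cross-section:
  d = sqrt(4A / pi) * 10^6 (m -> um)
  d = sqrt(4 * 2.37787 x 10^-10 / pi) * 10^6 = 17.4 um

17.4 um


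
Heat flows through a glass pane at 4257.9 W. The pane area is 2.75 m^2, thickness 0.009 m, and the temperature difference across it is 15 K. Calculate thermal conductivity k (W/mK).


Fourier's law rearranged: k = Q * t / (A * dT)
  Numerator = 4257.9 * 0.009 = 38.3211
  Denominator = 2.75 * 15 = 41.25
  k = 38.3211 / 41.25 = 0.929 W/mK

0.929 W/mK


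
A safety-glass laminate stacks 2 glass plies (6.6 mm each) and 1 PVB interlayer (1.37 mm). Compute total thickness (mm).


Total thickness = glass contribution + PVB contribution
  Glass: 2 * 6.6 = 13.2 mm
  PVB: 1 * 1.37 = 1.37 mm
  Total = 13.2 + 1.37 = 14.57 mm

14.57 mm


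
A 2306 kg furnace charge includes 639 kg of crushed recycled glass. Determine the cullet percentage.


Cullet ratio = (cullet mass / total batch mass) * 100
  Ratio = 639 / 2306 * 100 = 27.71%

27.71%


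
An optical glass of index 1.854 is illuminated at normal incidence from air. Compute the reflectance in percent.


Fresnel reflectance at normal incidence:
  R = ((n - 1)/(n + 1))^2
  (n - 1)/(n + 1) = (1.854 - 1)/(1.854 + 1) = 0.299229
  R = 0.299229^2 = 0.089538
  R(%) = 0.089538 * 100 = 8.954%

8.954%


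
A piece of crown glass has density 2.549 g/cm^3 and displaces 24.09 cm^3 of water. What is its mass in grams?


Rearrange rho = m / V:
  m = rho * V
  m = 2.549 * 24.09 = 61.405 g

61.405 g


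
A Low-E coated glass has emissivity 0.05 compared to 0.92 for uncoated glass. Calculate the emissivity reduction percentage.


Percentage reduction = (1 - coated/uncoated) * 100
  Ratio = 0.05 / 0.92 = 0.0543
  Reduction = (1 - 0.0543) * 100 = 94.6%

94.6%


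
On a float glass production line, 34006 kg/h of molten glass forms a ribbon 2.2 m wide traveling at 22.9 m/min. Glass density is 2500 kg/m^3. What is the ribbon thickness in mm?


Ribbon cross-section from mass balance:
  Volume rate = throughput / density = 34006 / 2500 = 13.6024 m^3/h
  thickness = volume rate / (speed * 60 * width), i.e.
  thickness = throughput / (60 * speed * width * density) * 1000
  thickness = 34006 / (60 * 22.9 * 2.2 * 2500) * 1000 = 4.5 mm

4.5 mm


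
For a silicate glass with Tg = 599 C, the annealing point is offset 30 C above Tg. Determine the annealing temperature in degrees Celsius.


The annealing temperature is Tg plus the offset:
  T_anneal = 599 + 30 = 629 C

629 C


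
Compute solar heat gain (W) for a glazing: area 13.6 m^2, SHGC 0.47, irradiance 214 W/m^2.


Solar heat gain: Q = Area * SHGC * Irradiance
  Q = 13.6 * 0.47 * 214 = 1367.9 W

1367.9 W


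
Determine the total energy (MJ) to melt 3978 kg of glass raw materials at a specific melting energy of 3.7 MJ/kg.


Total energy = mass * specific energy
  E = 3978 * 3.7 = 14718.6 MJ

14718.6 MJ


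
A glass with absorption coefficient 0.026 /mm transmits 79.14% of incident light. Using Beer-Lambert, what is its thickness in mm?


Rearrange T = exp(-alpha * thickness):
  thickness = -ln(T) / alpha
  T = 79.14/100 = 0.7914
  ln(T) = -0.23395
  -ln(T) = 0.23395
  thickness = 0.23395 / 0.026 = 9.0 mm

9.0 mm


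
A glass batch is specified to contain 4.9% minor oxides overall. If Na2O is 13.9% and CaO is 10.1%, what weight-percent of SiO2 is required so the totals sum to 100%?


Known pieces sum to 100%:
  SiO2 = 100 - (others + Na2O + CaO)
  SiO2 = 100 - (4.9 + 13.9 + 10.1) = 71.1%

71.1%


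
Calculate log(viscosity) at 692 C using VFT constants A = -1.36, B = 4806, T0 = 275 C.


VFT equation: log(eta) = A + B / (T - T0)
  T - T0 = 692 - 275 = 417
  B / (T - T0) = 4806 / 417 = 11.525
  log(eta) = -1.36 + 11.525 = 10.165

10.165


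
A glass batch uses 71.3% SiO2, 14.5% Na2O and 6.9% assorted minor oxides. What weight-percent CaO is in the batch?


Pieces sum to 100%:
  CaO = 100 - (SiO2 + Na2O + others)
  CaO = 100 - (71.3 + 14.5 + 6.9) = 7.3%

7.3%


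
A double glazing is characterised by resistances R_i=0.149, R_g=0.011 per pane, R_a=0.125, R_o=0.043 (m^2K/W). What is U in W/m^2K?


Total thermal resistance (series):
  R_total = R_in + R_glass + R_air + R_glass + R_out
  R_total = 0.149 + 0.011 + 0.125 + 0.011 + 0.043 = 0.339 m^2K/W
U-value = 1 / R_total = 1 / 0.339 = 2.95 W/m^2K

2.95 W/m^2K


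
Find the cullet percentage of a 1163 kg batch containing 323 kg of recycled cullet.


Cullet ratio = (cullet mass / total batch mass) * 100
  Ratio = 323 / 1163 * 100 = 27.77%

27.77%


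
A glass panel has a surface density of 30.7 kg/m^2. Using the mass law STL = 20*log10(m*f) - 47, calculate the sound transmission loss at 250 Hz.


Mass law: STL = 20 * log10(m * f) - 47
  m * f = 30.7 * 250 = 7675
  log10(7675) = 3.88508
  STL = 20 * 3.88508 - 47 = 77.7016 - 47 = 30.7 dB

30.7 dB


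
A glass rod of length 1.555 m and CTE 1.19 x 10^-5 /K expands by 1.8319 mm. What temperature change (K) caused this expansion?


Rearrange dL = alpha * L0 * dT for dT:
  dT = dL / (alpha * L0)
  dL (m) = 1.8319 / 1000 = 0.0018319
  dT = 0.0018319 / ((1.19 x 10^-5) * 1.555) = 99.0 K

99.0 K


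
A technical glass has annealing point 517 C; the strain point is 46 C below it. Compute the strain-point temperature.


Strain point = annealing point - difference:
  T_strain = 517 - 46 = 471 C

471 C


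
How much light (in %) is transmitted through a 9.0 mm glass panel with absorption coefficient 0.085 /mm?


Beer-Lambert law: T = exp(-alpha * thickness)
  exponent = -0.085 * 9.0 = -0.765
  T = exp(-0.765) = 0.4653
  Percentage = 0.4653 * 100 = 46.53%

46.53%


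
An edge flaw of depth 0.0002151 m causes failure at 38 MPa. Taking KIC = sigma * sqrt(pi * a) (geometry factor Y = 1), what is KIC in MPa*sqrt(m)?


Fracture toughness: KIC = sigma * sqrt(pi * a)
  pi * a = pi * 0.0002151 = 0.000675757
  sqrt(pi * a) = 0.025995
  KIC = 38 * 0.025995 = 0.988 MPa*sqrt(m)

0.988 MPa*sqrt(m)


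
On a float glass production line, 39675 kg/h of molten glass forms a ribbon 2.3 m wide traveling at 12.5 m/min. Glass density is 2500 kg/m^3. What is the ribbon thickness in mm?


Ribbon cross-section from mass balance:
  Volume rate = throughput / density = 39675 / 2500 = 15.87 m^3/h
  thickness = volume rate / (speed * 60 * width), i.e.
  thickness = throughput / (60 * speed * width * density) * 1000
  thickness = 39675 / (60 * 12.5 * 2.3 * 2500) * 1000 = 9.2 mm

9.2 mm


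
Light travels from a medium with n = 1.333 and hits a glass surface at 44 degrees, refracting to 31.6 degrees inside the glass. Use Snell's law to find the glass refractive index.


Apply Snell's law: n1 * sin(theta1) = n2 * sin(theta2)
  n2 = n1 * sin(theta1) / sin(theta2)
  sin(44) = 0.694658
  sin(31.6) = 0.523986
  n2 = 1.333 * 0.694658 / 0.523986 = 1.7672

1.7672


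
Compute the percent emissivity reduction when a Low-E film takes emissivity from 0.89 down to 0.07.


Percentage reduction = (1 - coated/uncoated) * 100
  Ratio = 0.07 / 0.89 = 0.0787
  Reduction = (1 - 0.0787) * 100 = 92.1%

92.1%


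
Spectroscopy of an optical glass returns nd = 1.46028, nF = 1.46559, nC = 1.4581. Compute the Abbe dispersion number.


Abbe number formula: Vd = (nd - 1) / (nF - nC)
  nd - 1 = 1.46028 - 1 = 0.46028
  nF - nC = 1.46559 - 1.4581 = 0.00749
  Vd = 0.46028 / 0.00749 = 61.45

61.45


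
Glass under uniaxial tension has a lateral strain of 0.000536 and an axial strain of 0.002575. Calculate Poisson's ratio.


Poisson's ratio: nu = lateral strain / axial strain
  nu = 0.000536 / 0.002575 = 0.2082

0.2082


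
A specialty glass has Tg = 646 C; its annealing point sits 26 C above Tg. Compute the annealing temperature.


The annealing temperature is Tg plus the offset:
  T_anneal = 646 + 26 = 672 C

672 C
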